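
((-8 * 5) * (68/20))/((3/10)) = -1360/3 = -453.33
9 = 9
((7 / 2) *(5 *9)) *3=945 / 2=472.50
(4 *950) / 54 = 1900 / 27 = 70.37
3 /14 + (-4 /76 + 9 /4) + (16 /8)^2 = 3411 /532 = 6.41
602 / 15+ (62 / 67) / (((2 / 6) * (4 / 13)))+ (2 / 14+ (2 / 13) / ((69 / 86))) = 69400783 / 1402310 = 49.49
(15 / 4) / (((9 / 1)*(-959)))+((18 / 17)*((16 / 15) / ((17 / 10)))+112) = 112.66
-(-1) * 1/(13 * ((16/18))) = 9/104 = 0.09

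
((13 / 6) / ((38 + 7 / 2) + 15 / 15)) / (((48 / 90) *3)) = 13 / 408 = 0.03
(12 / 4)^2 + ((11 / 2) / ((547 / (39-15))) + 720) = 398895 / 547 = 729.24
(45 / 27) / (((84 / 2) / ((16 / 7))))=40 / 441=0.09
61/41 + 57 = 2398/41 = 58.49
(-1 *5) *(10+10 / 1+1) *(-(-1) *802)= -84210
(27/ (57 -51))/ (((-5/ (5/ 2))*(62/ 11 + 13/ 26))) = -11/ 30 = -0.37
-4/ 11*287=-1148/ 11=-104.36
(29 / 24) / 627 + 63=948053 / 15048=63.00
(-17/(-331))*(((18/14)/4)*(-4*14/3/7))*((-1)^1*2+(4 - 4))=204/2317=0.09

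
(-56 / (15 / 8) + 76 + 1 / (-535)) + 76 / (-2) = 13051 / 1605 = 8.13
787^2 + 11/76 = 47072055/76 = 619369.14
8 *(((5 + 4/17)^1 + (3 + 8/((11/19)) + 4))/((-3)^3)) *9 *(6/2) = -38976/187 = -208.43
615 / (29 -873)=-615 / 844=-0.73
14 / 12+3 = 4.17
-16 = -16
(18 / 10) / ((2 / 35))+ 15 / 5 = 69 / 2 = 34.50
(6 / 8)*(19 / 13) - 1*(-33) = 1773 / 52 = 34.10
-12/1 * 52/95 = -6.57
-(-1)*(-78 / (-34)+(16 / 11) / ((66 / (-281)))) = -24059 / 6171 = -3.90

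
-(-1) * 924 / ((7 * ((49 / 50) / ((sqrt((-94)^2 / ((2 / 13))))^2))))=379064400 / 49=7736008.16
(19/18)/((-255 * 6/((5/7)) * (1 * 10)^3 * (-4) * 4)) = 19/616896000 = 0.00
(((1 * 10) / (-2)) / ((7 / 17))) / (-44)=85 / 308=0.28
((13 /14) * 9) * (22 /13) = 99 /7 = 14.14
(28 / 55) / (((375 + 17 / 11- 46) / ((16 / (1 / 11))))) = 1232 / 4545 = 0.27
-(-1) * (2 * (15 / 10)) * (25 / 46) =75 / 46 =1.63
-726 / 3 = -242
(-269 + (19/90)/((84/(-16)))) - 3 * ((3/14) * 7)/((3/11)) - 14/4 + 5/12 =-1090997/3780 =-288.62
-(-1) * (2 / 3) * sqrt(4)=4 / 3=1.33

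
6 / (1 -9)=-0.75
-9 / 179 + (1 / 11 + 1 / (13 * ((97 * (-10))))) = 1006831 / 24829090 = 0.04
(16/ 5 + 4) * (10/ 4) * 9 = 162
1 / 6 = 0.17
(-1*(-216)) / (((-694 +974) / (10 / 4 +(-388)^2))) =8129511 / 70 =116135.87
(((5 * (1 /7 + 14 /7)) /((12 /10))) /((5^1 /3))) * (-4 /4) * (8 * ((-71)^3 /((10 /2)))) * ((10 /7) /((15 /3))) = 42949320 /49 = 876516.73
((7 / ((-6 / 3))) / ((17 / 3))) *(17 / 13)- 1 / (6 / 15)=-43 / 13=-3.31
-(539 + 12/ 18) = -1619/ 3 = -539.67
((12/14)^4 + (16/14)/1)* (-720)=-2908800/2401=-1211.50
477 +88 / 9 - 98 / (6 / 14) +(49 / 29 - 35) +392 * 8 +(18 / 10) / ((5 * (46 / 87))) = 1008948713 / 300150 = 3361.48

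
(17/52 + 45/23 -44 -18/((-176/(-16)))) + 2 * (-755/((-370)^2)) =-3905045873/90052820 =-43.36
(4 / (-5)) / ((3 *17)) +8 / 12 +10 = 10.65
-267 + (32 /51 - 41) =-15676 /51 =-307.37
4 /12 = 1 /3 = 0.33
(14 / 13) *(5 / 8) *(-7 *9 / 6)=-735 / 104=-7.07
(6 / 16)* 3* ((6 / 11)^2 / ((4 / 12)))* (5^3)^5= 7415771484375 / 242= 30643683819.73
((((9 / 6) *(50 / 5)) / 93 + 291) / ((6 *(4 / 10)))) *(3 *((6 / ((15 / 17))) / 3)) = 76721 / 93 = 824.96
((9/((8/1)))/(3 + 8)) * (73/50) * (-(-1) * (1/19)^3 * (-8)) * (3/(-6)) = 657/7544900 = 0.00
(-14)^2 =196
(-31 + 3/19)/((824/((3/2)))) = -879/15656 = -0.06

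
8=8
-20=-20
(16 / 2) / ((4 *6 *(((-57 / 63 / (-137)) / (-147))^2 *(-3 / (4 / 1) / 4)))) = -317974187664 / 361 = -880814924.28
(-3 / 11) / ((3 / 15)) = -15 / 11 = -1.36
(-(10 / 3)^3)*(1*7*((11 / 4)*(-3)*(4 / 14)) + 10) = 6500 / 27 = 240.74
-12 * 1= -12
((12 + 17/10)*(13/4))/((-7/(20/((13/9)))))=-1233/14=-88.07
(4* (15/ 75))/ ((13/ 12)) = 48/ 65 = 0.74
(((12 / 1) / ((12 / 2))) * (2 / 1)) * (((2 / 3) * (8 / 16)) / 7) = 4 / 21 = 0.19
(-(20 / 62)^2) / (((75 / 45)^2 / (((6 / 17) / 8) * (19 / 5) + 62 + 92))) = -5.78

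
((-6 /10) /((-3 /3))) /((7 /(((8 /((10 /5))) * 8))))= 96 /35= 2.74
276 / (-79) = -276 / 79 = -3.49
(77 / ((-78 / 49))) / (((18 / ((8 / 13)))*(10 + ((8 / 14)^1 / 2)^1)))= -26411 / 164268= -0.16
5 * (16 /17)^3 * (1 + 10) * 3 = 675840 /4913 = 137.56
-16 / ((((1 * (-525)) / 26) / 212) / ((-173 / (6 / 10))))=-15257216 / 315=-48435.61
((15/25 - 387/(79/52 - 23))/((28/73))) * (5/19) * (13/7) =14095497/594244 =23.72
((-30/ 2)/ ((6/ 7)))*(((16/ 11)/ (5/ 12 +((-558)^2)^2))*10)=-33600/ 12797075345527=-0.00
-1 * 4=-4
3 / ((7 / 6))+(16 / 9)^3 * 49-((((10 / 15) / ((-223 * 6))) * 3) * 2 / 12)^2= 282072833737 / 1015068348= 277.89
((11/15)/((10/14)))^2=5929/5625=1.05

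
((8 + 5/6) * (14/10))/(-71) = -371/2130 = -0.17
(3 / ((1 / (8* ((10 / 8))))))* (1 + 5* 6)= 930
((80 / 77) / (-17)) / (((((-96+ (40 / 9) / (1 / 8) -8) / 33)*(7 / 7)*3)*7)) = 90 / 64141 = 0.00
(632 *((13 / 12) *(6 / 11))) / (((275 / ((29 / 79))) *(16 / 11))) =377 / 1100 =0.34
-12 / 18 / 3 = -2 / 9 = -0.22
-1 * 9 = -9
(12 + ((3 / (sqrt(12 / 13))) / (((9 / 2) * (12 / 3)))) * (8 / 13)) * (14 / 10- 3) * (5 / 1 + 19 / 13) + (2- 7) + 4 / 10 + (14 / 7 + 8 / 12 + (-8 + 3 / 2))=-51673 / 390- 448 * sqrt(39) / 2535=-133.60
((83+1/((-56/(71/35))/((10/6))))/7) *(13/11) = 115271/8232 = 14.00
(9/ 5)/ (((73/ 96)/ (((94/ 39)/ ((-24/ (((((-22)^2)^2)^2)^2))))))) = -3396815767870465481637888/ 4745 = -715872659192932662094.39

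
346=346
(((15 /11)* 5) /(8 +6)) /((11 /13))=975 /1694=0.58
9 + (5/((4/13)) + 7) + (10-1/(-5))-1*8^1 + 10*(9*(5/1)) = 9689/20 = 484.45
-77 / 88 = -7 / 8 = -0.88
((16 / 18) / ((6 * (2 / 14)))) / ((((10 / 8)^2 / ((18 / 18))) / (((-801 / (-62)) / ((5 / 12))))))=79744 / 3875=20.58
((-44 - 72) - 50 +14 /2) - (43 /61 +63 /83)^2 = -161.14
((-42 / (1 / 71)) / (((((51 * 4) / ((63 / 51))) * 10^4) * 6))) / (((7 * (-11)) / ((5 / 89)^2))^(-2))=-1294183640426831 / 7225000000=-179125.76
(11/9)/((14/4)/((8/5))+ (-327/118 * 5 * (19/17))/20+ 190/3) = 176528/9351471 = 0.02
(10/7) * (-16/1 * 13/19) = -2080/133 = -15.64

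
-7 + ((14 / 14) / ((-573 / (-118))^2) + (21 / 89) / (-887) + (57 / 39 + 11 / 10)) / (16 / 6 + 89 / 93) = -2377588127943359 / 378507830793690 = -6.28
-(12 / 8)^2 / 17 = -0.13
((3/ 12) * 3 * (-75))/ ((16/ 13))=-45.70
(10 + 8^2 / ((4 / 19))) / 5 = 314 / 5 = 62.80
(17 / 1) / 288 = 17 / 288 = 0.06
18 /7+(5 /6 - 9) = -235 /42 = -5.60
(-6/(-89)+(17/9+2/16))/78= 13337/499824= 0.03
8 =8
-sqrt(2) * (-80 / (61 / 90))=7200 * sqrt(2) / 61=166.92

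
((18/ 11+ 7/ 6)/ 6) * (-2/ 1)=-185/ 198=-0.93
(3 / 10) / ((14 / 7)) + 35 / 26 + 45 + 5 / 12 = 9148 / 195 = 46.91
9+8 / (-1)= 1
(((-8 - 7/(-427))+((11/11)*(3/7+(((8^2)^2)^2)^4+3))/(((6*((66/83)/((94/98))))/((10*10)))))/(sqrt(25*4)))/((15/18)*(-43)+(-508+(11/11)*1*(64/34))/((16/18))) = -56088308020669146713339503100713137797/213117074940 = -263180733108597660229033100.00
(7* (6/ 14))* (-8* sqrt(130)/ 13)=-21.05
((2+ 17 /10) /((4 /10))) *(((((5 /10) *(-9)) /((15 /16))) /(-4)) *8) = 444 /5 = 88.80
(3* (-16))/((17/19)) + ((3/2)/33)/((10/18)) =-100167/1870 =-53.57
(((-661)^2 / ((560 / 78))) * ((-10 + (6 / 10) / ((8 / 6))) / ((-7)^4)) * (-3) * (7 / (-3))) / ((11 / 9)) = -29291620761 / 21128800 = -1386.34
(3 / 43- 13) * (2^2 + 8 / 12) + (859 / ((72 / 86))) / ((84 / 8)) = 607507 / 16254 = 37.38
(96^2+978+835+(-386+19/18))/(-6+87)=191593/1458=131.41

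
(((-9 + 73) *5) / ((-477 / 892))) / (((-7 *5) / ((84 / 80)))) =17.95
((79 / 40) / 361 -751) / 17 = -10844361 / 245480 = -44.18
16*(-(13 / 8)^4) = -28561 / 256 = -111.57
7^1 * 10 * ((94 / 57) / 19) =6580 / 1083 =6.08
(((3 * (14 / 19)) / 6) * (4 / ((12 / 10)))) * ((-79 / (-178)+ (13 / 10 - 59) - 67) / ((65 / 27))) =-6967044 / 109915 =-63.39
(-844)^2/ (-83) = -712336/ 83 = -8582.36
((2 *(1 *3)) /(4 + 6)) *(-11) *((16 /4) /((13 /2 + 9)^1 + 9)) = -264 /245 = -1.08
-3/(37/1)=-3/37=-0.08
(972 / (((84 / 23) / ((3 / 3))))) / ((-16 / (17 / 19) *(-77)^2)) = -31671 / 12616912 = -0.00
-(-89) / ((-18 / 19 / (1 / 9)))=-1691 / 162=-10.44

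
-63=-63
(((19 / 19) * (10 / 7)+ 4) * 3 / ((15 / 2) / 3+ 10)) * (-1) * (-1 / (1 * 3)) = 76 / 175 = 0.43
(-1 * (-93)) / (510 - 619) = -93 / 109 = -0.85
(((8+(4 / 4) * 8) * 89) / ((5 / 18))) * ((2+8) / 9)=5696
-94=-94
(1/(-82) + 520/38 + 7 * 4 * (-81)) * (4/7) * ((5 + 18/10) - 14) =36125928/3895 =9274.95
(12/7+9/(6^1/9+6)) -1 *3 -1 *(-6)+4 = 1409/140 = 10.06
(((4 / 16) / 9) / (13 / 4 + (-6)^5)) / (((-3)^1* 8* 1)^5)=1 / 2228093485056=0.00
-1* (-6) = 6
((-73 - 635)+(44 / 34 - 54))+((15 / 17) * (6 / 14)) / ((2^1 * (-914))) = -165477917 / 217532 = -760.71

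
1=1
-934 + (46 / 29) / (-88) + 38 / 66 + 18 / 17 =-60675785 / 65076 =-932.38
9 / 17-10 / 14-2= -260 / 119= -2.18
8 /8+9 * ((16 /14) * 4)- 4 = 267 /7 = 38.14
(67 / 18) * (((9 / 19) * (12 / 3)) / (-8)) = -67 / 76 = -0.88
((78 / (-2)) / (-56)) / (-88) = -39 / 4928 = -0.01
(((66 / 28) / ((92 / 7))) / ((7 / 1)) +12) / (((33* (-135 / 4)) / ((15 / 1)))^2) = 3442 / 1577961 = 0.00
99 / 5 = 19.80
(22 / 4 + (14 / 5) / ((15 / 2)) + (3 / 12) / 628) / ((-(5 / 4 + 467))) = -1106611 / 88218300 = -0.01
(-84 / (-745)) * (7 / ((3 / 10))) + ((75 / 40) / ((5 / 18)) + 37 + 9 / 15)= 140003 / 2980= 46.98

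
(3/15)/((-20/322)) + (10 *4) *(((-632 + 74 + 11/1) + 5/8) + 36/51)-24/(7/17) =-130235209/5950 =-21888.27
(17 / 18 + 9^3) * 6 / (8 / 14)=91973 / 12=7664.42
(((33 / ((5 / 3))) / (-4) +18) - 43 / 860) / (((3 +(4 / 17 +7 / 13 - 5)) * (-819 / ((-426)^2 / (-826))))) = -2228122 / 783461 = -2.84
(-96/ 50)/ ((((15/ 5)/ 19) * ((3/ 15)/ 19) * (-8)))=722/ 5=144.40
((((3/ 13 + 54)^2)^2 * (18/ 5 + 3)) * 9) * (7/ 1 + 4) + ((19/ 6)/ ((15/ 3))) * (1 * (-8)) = 2421178767804989/ 428415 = 5651479915.05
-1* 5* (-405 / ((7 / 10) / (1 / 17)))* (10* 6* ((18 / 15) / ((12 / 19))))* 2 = 38798.32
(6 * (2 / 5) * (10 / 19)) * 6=144 / 19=7.58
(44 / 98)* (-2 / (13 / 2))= -88 / 637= -0.14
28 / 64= 7 / 16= 0.44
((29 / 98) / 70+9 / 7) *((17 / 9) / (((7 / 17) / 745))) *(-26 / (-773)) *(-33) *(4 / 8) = -54489690827 / 22271676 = -2446.59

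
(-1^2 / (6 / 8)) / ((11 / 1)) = -4 / 33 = -0.12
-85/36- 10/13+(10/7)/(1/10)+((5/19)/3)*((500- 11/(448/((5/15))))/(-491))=5411173595/488988864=11.07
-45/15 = -3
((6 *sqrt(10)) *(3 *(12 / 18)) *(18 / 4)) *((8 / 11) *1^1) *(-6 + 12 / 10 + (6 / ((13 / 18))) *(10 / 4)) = 448416 *sqrt(10) / 715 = 1983.24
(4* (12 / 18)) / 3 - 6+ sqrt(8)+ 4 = -10 / 9+ 2* sqrt(2) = 1.72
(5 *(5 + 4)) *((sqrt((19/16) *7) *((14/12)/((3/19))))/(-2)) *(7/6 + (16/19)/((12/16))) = -3045 *sqrt(133)/32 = -1097.40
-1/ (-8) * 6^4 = 162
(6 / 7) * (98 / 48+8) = 241 / 28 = 8.61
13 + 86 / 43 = 15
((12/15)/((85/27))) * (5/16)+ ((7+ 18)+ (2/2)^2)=8867/340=26.08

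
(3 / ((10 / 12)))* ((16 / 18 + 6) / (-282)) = -62 / 705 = -0.09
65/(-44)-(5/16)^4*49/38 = -40805355/27394048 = -1.49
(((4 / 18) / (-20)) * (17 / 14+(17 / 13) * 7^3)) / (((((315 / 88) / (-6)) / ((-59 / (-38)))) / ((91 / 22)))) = 107321 / 1995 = 53.79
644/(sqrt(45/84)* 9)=97.76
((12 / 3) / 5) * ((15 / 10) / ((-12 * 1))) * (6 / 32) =-3 / 160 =-0.02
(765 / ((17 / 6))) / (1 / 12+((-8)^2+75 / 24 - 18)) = 5.49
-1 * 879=-879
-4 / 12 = -1 / 3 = -0.33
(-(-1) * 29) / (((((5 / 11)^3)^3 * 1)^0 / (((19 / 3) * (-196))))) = -107996 / 3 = -35998.67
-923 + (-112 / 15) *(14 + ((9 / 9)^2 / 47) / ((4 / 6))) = -724579 / 705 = -1027.77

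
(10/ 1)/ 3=10/ 3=3.33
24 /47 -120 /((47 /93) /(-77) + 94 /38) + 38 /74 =-295691029 /6209969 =-47.62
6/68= 3/34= 0.09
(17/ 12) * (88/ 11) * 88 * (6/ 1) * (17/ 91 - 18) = -9700064/ 91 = -106594.11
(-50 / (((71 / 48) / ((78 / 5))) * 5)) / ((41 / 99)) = -741312 / 2911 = -254.66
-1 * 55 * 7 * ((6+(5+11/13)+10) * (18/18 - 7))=656040/13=50464.62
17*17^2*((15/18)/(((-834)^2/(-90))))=-122825/231852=-0.53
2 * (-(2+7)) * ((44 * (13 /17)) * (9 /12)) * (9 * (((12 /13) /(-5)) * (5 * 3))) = 192456 /17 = 11320.94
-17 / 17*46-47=-93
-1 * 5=-5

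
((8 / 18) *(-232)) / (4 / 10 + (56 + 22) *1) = -580 / 441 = -1.32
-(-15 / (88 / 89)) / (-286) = -1335 / 25168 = -0.05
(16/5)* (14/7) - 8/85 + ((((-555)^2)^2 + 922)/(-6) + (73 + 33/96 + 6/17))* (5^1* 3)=-37951760440919/160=-237198502755.74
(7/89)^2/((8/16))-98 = -776160/7921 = -97.99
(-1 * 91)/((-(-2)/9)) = -819/2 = -409.50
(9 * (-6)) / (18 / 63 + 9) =-378 / 65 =-5.82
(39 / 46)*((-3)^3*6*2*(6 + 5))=-69498 / 23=-3021.65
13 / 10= 1.30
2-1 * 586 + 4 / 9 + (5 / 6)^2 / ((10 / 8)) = -583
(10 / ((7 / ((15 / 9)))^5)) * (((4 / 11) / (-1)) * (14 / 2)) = -125000 / 6417873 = -0.02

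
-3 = -3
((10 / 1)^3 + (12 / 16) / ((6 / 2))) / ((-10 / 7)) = -700.18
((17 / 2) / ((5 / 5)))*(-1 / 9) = -17 / 18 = -0.94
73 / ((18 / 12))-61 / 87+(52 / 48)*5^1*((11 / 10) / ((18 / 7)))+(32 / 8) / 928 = 629995 / 12528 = 50.29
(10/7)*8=80/7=11.43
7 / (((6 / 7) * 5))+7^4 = 72079 / 30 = 2402.63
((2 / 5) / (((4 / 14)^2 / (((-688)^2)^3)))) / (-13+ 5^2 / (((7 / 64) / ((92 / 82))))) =745724841520997072896 / 349345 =2134637225439027.53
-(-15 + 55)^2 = -1600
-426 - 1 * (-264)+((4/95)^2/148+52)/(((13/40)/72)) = 9861074694/868205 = 11358.00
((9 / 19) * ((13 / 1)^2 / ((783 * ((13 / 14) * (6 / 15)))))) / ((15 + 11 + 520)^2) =5 / 5415228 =0.00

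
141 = 141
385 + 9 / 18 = 771 / 2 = 385.50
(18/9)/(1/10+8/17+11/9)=3060/2743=1.12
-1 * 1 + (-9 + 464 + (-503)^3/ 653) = -194436.55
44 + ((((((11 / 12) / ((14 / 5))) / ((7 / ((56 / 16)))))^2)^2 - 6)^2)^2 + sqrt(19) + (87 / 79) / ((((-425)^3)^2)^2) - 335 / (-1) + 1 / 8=sqrt(19) + 121229716006595426456409472324559312654257093613456983243800631703765813015407 / 72397353394578121073154062373355232170378656743424000000000000000000000000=1678.86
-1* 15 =-15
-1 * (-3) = 3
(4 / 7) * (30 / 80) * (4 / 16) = 3 / 56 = 0.05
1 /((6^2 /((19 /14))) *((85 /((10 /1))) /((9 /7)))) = 19 /3332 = 0.01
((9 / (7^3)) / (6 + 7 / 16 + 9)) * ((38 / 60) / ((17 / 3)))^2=684 / 32216275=0.00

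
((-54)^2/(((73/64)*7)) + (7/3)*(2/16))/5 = 4482553/61320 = 73.10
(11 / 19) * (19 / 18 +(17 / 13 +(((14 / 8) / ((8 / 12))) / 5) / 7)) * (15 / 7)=125521 / 41496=3.02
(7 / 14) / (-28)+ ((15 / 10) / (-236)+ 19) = 7837 / 413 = 18.98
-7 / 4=-1.75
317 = 317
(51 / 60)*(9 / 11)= 153 / 220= 0.70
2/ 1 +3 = 5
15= 15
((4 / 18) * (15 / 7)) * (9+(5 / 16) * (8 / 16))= 1465 / 336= 4.36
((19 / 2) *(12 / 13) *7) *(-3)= -2394 / 13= -184.15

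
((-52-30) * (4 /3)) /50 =-2.19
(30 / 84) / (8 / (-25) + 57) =125 / 19838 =0.01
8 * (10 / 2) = 40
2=2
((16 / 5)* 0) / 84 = 0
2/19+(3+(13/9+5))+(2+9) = 3514/171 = 20.55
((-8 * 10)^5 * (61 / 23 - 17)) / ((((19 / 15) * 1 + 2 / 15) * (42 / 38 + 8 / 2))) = 102727680000000 / 15617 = 6577939424.99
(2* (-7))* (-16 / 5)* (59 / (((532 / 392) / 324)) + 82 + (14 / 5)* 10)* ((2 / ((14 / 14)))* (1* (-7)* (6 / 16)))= -317183664 / 95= -3338775.41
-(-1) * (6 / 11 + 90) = 996 / 11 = 90.55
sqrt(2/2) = 1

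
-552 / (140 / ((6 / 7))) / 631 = -828 / 154595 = -0.01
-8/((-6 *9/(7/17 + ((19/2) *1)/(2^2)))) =0.41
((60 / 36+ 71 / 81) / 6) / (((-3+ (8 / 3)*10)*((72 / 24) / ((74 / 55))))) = 7622 / 948915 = 0.01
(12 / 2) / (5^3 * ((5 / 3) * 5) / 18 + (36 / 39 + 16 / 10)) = 21060 / 211981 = 0.10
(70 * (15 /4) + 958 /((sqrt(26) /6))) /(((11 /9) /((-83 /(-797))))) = 392175 /17534 + 2146878 * sqrt(26) /113971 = 118.42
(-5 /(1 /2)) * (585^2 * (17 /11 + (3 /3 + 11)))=-509915250 /11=-46355931.82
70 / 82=35 / 41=0.85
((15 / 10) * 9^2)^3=14348907 / 8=1793613.38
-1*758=-758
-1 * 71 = -71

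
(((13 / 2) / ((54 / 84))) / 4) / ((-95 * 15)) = -91 / 51300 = -0.00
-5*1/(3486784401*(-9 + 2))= 5/24407490807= 0.00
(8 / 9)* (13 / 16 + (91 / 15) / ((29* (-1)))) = 4199 / 7830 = 0.54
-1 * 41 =-41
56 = 56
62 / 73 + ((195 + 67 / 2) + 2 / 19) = 636507 / 2774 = 229.45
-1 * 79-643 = -722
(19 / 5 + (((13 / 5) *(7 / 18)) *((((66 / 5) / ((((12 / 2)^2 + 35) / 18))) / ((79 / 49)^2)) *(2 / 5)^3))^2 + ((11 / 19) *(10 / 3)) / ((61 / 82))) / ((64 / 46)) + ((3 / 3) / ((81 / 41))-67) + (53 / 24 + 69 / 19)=-56.05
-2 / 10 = -0.20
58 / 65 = 0.89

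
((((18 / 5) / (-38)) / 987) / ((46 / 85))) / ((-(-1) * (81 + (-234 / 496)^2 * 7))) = -522784 / 243342847377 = -0.00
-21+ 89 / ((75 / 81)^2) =51756 / 625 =82.81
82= 82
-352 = -352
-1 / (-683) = 1 / 683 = 0.00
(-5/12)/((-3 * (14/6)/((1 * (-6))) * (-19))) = 5/266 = 0.02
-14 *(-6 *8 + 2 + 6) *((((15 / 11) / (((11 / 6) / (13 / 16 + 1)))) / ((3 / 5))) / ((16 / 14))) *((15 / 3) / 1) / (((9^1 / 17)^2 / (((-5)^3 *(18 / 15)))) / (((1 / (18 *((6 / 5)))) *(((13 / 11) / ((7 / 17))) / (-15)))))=202584484375 / 7762392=26098.20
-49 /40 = -1.22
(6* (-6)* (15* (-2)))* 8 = 8640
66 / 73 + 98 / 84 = 907 / 438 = 2.07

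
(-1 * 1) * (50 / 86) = -25 / 43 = -0.58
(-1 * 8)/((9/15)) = -40/3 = -13.33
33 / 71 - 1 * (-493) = 35036 / 71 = 493.46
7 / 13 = 0.54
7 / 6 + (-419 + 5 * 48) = -1067 / 6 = -177.83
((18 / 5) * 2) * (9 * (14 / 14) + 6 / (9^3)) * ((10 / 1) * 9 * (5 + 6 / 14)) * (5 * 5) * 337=5606466800 / 21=266974609.52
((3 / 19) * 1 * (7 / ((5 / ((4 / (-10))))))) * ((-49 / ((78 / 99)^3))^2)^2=-8908961.94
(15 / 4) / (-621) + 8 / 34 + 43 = 608495 / 14076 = 43.23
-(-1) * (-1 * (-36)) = 36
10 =10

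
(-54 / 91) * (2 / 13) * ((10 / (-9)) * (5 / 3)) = 200 / 1183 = 0.17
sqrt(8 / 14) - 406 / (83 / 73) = -29638 / 83 + 2 *sqrt(7) / 7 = -356.33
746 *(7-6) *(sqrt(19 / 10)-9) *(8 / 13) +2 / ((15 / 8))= -3497.83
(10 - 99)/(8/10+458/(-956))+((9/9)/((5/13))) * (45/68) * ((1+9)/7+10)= -23517710/91273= -257.66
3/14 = 0.21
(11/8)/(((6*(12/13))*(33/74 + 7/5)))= 26455/196704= 0.13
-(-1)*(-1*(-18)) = 18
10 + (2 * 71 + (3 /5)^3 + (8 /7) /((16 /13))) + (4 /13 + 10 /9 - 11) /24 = 375295337 /2457000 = 152.75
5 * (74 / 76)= 185 / 38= 4.87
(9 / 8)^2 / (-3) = -27 / 64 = -0.42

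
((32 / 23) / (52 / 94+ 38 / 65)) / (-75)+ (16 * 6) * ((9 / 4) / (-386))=-33322324 / 57862365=-0.58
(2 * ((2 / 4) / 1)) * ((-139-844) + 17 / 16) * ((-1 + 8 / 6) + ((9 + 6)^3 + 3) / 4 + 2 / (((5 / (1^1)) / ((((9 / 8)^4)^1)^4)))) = -9369280415721867570911 / 11258999068426240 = -832159.27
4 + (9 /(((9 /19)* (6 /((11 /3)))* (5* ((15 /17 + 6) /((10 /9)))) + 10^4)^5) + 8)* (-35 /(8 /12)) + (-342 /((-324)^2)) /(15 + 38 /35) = -11181601745769501871738668137220526622570173319 /26878837264227676273119402659607032409050184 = -416.00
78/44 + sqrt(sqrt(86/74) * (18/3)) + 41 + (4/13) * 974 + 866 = 37^(3/4) * 43^(1/4) * sqrt(6)/37 + 345621/286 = 1211.01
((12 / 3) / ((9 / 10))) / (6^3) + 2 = 491 / 243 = 2.02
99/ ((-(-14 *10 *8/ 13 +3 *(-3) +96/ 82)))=52767/ 50093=1.05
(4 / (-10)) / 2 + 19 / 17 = 78 / 85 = 0.92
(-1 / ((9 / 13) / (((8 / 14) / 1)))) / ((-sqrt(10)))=26*sqrt(10) / 315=0.26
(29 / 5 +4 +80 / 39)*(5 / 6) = 2311 / 234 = 9.88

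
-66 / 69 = -22 / 23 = -0.96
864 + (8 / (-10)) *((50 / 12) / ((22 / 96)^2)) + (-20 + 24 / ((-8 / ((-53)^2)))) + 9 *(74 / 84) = -7638.54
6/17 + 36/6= 108/17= 6.35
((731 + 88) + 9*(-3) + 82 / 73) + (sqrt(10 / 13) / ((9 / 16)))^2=61153474 / 76869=795.55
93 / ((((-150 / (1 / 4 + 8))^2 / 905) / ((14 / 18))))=4752517 / 24000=198.02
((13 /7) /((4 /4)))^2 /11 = 169 /539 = 0.31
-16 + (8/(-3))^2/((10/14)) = -272/45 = -6.04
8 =8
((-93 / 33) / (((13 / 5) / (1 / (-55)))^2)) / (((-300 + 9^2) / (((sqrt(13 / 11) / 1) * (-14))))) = -0.00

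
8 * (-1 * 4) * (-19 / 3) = 608 / 3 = 202.67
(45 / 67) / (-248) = -45 / 16616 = -0.00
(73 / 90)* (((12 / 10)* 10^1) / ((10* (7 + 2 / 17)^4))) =6097033 / 16076916075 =0.00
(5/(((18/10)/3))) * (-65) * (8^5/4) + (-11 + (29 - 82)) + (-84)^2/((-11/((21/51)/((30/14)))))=-12447245264/2805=-4437520.59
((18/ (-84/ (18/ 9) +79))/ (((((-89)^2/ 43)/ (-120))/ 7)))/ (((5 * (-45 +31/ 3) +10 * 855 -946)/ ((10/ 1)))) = -4876200/ 1633318121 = -0.00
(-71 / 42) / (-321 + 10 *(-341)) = 71 / 156702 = 0.00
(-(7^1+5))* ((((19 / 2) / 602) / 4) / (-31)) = 57 / 37324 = 0.00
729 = 729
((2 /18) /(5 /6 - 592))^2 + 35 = 3963080839 /113230881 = 35.00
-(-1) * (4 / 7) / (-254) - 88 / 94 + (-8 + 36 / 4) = 2573 / 41783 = 0.06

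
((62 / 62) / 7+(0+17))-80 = -440 / 7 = -62.86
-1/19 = -0.05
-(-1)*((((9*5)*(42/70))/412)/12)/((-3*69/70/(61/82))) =-2135/1554064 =-0.00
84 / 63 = 4 / 3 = 1.33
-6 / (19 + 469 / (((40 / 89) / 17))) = -240 / 710357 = -0.00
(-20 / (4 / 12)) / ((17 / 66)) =-3960 / 17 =-232.94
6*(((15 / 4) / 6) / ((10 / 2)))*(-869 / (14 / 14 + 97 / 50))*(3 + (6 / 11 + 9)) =-136275 / 49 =-2781.12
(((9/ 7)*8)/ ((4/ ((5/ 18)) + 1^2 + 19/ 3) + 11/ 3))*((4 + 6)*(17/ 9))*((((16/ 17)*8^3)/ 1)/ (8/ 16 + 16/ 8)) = 1310720/ 889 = 1474.38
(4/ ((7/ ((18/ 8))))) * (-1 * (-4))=36/ 7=5.14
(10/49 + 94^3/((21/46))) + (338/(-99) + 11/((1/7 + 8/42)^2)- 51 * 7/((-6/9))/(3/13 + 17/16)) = 2374801643993/1304919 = 1819884.33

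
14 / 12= 7 / 6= 1.17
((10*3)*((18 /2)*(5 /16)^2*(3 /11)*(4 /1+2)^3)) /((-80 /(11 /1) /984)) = -210157.03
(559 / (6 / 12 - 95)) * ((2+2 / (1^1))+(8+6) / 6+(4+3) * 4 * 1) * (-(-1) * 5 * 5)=-2878850 / 567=-5077.34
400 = 400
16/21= 0.76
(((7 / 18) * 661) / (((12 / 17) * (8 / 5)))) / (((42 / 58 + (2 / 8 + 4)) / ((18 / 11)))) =11405555 / 152328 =74.87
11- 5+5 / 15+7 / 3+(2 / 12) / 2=35 / 4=8.75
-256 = -256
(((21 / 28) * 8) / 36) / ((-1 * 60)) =-1 / 360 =-0.00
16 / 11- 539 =-5913 / 11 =-537.55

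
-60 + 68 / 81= -4792 / 81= -59.16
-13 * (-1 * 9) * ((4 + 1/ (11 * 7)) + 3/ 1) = 63180/ 77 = 820.52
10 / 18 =5 / 9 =0.56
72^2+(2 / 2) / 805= 4173121 / 805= 5184.00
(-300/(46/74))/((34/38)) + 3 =-209727/391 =-536.39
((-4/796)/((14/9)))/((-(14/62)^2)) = 8649/136514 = 0.06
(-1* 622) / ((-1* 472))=311 / 236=1.32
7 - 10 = -3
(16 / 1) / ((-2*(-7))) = 8 / 7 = 1.14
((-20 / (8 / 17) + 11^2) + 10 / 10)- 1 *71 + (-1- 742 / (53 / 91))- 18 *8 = -2821 / 2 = -1410.50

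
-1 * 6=-6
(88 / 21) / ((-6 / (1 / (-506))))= 2 / 1449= 0.00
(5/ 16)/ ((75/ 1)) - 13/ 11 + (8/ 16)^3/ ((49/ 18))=-146401/ 129360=-1.13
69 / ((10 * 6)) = 23 / 20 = 1.15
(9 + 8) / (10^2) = 17 / 100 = 0.17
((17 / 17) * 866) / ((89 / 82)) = 71012 / 89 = 797.89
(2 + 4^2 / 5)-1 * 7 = -9 / 5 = -1.80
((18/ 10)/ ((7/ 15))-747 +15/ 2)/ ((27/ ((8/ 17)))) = -13732/ 1071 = -12.82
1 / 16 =0.06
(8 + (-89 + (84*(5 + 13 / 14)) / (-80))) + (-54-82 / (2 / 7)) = -17129 / 40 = -428.22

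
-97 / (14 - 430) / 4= 97 / 1664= 0.06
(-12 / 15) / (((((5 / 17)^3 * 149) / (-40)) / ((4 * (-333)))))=-209411712 / 18625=-11243.58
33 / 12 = 11 / 4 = 2.75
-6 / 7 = -0.86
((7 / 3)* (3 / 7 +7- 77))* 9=-1461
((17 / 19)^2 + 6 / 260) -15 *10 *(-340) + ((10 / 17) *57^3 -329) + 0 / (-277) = 127337562511 / 797810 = 159608.88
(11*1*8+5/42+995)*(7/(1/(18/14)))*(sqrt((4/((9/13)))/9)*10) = 454910*sqrt(13)/21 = 78104.83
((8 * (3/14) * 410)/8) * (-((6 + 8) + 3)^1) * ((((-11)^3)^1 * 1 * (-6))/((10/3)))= -25048089/7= -3578298.43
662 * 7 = 4634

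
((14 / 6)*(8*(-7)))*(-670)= 262640 / 3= 87546.67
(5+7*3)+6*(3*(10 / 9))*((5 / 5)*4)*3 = 266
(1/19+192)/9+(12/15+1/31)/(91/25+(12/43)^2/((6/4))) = 19508710876/904663359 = 21.56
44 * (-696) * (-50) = 1531200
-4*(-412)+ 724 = 2372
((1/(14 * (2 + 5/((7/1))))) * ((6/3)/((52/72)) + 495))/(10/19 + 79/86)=92751/10231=9.07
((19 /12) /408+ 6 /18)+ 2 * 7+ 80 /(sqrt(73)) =80 * sqrt(73) /73+ 70195 /4896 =23.70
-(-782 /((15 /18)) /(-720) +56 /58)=-19739 /8700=-2.27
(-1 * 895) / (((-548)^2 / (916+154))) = -478825 / 150152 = -3.19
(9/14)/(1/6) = 27/7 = 3.86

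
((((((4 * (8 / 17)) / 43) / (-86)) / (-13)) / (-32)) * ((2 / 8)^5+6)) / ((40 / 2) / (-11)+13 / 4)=-0.00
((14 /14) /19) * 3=3 /19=0.16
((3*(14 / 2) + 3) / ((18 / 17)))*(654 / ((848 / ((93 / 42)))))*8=309.67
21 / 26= 0.81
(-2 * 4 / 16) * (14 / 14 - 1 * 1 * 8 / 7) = 1 / 14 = 0.07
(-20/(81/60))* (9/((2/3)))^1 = -200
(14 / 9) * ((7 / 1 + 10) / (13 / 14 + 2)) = 3332 / 369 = 9.03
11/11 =1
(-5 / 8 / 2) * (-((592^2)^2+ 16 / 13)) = 498976624645 / 13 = 38382817280.38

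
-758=-758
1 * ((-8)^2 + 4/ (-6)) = 190/ 3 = 63.33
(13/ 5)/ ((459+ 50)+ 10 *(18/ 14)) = 7/ 1405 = 0.00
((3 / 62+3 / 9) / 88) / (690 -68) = 71 / 10180896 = 0.00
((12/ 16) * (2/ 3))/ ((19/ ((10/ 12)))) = 5/ 228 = 0.02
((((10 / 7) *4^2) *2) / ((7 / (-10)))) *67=-214400 / 49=-4375.51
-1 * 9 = -9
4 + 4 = 8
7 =7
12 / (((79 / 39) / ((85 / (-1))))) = -39780 / 79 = -503.54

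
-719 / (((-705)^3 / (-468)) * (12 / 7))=-65429 / 116800875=-0.00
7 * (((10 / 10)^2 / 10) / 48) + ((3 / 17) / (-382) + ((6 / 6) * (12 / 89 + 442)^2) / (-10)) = -241330762826711 / 12345353760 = -19548.31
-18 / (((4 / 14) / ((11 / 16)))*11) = -63 / 16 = -3.94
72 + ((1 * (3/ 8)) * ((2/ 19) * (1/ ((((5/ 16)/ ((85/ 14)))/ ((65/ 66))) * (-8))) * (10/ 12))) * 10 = 2500439/ 35112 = 71.21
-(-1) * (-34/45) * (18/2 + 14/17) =-334/45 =-7.42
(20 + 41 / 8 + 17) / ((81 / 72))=337 / 9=37.44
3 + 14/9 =41/9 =4.56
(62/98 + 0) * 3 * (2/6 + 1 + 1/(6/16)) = 372/49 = 7.59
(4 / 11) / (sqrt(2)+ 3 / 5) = -60 / 451+ 100 *sqrt(2) / 451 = 0.18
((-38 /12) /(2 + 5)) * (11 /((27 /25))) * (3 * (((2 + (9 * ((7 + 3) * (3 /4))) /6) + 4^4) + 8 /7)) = -39558475 /10584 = -3737.57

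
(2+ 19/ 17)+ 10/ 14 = 456/ 119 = 3.83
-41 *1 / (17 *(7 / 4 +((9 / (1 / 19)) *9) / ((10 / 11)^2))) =-0.00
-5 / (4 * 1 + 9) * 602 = -3010 / 13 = -231.54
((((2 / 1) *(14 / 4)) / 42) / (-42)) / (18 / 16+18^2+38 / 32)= -4 / 328923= -0.00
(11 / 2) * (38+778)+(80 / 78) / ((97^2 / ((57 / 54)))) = 14821885172 / 3302559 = 4488.00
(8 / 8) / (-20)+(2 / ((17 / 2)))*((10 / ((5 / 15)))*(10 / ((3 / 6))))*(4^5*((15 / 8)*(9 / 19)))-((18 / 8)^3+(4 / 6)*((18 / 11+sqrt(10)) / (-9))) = 2*sqrt(10) / 27+437905710841 / 3410880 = 128385.20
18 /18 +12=13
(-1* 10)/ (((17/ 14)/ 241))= -33740/ 17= -1984.71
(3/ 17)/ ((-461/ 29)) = -87/ 7837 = -0.01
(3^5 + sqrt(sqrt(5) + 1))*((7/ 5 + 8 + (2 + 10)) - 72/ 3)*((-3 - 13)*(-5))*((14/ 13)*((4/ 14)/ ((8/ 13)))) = -25272 - 104*sqrt(1 + sqrt(5)) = -25459.09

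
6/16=3/8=0.38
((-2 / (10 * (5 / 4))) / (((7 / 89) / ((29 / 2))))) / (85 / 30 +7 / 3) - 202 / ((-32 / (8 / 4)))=300149 / 43400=6.92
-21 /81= -7 /27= -0.26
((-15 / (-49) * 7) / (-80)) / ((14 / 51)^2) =-7803 / 21952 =-0.36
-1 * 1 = -1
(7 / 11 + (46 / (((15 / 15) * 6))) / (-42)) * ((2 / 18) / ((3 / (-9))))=-629 / 4158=-0.15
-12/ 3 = -4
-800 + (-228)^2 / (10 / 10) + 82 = 51266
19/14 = 1.36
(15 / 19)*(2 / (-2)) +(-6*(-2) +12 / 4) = 270 / 19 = 14.21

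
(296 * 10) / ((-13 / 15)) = -44400 / 13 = -3415.38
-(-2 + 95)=-93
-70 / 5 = -14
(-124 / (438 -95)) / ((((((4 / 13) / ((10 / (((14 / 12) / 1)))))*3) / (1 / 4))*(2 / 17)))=-34255 / 4802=-7.13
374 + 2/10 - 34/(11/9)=19051/55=346.38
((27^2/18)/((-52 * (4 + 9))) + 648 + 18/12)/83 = 878043/112216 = 7.82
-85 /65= -17 /13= -1.31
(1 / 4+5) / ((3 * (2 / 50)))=175 / 4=43.75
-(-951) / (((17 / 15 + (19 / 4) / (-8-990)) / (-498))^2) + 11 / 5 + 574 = 4228381280741983321 / 22834606205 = 185174258.88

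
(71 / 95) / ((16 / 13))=923 / 1520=0.61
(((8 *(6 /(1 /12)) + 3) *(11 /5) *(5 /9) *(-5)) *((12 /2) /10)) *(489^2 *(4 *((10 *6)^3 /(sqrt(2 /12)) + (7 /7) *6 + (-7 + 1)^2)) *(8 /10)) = -350890363929600 *sqrt(6) - 341143409376 /5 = -859570575968886.86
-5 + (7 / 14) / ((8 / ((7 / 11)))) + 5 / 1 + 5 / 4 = 227 / 176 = 1.29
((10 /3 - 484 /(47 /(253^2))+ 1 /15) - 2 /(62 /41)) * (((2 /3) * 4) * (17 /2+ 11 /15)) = -591172174552 /36425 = -16229846.93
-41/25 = -1.64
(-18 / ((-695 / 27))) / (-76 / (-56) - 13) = -6804 / 113285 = -0.06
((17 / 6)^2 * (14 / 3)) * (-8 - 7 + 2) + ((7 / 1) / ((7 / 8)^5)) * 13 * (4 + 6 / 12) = 40370213 / 129654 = 311.37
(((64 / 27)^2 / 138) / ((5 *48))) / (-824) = -0.00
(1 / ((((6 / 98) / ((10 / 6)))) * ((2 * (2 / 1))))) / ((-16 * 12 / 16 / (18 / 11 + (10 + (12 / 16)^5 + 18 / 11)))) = -37283365 / 4866048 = -7.66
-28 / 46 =-14 / 23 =-0.61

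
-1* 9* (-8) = 72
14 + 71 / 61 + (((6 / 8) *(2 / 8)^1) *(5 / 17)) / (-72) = 6038095 / 398208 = 15.16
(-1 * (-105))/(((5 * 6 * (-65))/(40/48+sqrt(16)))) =-203/780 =-0.26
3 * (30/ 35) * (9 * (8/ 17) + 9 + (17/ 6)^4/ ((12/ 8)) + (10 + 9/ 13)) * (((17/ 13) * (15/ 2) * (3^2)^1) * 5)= 718450325/ 9464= 75914.02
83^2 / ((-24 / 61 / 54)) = -3782061 / 4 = -945515.25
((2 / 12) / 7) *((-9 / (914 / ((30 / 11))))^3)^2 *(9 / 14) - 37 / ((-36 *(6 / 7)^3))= 10035643735713615328846384051 / 6149016286237061798727440736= 1.63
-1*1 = -1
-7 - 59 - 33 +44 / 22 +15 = -82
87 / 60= 29 / 20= 1.45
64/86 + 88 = 3816/43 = 88.74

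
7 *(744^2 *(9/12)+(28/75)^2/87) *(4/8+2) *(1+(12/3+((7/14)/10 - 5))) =177769384436/489375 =363258.00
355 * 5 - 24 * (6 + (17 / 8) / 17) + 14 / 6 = 4891 / 3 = 1630.33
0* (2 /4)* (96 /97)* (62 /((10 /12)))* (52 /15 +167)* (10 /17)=0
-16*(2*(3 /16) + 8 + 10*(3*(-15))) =7066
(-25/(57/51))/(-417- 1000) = 425/26923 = 0.02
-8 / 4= -2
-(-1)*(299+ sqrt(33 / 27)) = sqrt(11) / 3+ 299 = 300.11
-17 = -17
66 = 66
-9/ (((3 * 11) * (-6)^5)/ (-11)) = -1/ 2592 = -0.00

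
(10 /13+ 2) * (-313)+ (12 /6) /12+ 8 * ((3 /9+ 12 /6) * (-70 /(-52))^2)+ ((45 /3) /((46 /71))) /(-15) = -9729001 /11661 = -834.32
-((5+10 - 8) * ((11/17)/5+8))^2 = -23396569/7225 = -3238.28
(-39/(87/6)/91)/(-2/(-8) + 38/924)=-792/7801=-0.10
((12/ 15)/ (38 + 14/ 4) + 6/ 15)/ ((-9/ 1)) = -58/ 1245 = -0.05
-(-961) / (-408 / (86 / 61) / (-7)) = 289261 / 12444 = 23.25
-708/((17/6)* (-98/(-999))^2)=-1059877062/40817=-25966.56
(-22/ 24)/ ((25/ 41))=-451/ 300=-1.50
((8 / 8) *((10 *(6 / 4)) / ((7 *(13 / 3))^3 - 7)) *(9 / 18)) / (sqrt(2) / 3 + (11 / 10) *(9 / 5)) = 0.00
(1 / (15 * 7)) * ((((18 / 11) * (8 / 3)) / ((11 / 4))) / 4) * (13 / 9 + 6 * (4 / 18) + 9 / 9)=544 / 38115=0.01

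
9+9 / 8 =81 / 8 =10.12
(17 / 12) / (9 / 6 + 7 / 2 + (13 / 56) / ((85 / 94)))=10115 / 37533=0.27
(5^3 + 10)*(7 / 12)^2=735 / 16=45.94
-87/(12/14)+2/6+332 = 230.83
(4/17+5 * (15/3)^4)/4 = 53129/68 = 781.31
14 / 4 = 7 / 2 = 3.50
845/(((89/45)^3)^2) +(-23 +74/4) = 9560532287601/993962581922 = 9.62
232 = 232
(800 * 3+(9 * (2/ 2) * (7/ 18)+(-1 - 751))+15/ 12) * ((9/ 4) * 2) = 59499/ 8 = 7437.38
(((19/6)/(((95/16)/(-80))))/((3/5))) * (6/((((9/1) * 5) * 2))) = -128/27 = -4.74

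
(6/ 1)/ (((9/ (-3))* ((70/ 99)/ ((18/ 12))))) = -297/ 70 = -4.24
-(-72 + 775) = -703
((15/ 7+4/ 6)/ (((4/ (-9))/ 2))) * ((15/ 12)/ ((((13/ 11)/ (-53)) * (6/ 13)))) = 171985/ 112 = 1535.58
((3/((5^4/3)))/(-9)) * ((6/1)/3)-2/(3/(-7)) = 8744/1875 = 4.66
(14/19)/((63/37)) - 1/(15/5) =17/171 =0.10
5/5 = 1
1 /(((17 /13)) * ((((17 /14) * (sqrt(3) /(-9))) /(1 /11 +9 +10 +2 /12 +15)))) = -12103 * sqrt(3) /187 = -112.10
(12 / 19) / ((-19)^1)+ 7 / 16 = 2335 / 5776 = 0.40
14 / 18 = 7 / 9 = 0.78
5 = 5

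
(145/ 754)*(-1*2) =-5/ 13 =-0.38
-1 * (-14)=14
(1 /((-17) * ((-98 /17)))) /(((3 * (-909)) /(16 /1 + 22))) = -19 /133623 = -0.00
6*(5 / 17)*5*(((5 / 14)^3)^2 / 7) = 1171875 / 448007392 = 0.00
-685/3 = -228.33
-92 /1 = -92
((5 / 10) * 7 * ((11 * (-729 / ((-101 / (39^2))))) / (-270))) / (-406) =451737 / 117160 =3.86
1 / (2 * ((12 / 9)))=0.38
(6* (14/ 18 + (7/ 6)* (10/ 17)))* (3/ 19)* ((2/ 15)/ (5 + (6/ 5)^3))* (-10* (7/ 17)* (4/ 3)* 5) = -31360000/ 41561379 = -0.75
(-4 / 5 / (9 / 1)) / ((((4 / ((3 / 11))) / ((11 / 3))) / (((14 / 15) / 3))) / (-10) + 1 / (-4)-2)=112 / 4455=0.03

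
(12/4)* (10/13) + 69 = 927/13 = 71.31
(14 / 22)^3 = 343 / 1331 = 0.26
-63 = -63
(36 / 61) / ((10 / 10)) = 36 / 61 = 0.59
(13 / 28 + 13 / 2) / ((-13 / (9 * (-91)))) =438.75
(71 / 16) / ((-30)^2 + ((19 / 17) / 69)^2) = 97690959 / 19813383376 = 0.00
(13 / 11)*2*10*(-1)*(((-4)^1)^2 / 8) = -520 / 11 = -47.27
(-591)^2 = 349281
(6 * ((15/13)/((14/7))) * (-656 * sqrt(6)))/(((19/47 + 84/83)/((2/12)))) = -3838584 * sqrt(6)/14365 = -654.55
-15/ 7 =-2.14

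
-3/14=-0.21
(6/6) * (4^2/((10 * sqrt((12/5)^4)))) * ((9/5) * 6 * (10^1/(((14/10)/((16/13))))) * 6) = 14400/91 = 158.24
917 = 917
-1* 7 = -7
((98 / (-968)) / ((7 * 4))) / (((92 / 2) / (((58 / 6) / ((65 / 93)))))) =-0.00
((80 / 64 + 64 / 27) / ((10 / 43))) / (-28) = -0.56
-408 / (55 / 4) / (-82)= 816 / 2255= 0.36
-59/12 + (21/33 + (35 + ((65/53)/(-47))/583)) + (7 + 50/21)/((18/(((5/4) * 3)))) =32.67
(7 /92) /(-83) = -7 /7636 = -0.00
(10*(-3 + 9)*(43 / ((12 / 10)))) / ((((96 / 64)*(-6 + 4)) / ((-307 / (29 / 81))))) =17821350 / 29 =614529.31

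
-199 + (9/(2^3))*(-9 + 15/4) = -6557/32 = -204.91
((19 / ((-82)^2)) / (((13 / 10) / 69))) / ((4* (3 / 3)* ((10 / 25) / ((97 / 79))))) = 0.12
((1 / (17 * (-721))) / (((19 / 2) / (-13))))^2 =676 / 54234491689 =0.00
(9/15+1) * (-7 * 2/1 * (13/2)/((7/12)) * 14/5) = -17472/25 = -698.88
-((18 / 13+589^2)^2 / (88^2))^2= -413716365601249275448846561 / 1712789917696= -241545306477381.45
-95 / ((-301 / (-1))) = -95 / 301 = -0.32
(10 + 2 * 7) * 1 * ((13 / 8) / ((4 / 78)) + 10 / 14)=10887 / 14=777.64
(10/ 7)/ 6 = 5/ 21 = 0.24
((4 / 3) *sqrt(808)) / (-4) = -9.48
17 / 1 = 17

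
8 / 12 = 2 / 3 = 0.67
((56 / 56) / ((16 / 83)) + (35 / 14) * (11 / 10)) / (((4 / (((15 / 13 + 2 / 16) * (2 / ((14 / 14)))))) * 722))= 0.01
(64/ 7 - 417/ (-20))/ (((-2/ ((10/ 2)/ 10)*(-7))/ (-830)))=-348517/ 392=-889.07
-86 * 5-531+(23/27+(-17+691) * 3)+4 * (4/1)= 29102/27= 1077.85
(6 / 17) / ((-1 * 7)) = -6 / 119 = -0.05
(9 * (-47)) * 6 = -2538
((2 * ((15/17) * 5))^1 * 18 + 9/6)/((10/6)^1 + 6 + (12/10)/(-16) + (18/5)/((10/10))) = 14.33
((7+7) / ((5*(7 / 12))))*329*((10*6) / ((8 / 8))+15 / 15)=96331.20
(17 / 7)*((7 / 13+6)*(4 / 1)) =63.52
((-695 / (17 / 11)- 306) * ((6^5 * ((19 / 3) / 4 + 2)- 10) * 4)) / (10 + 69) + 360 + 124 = -1430711340 / 1343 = -1065310.01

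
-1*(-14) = 14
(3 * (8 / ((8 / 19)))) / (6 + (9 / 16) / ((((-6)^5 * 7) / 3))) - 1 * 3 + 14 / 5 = 359977 / 38707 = 9.30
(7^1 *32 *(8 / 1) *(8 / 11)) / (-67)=-19.45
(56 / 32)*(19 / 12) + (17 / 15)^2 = 14599 / 3600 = 4.06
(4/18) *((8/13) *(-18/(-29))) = 32/377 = 0.08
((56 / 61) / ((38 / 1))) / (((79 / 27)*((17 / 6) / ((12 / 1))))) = 54432 / 1556537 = 0.03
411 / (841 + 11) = 137 / 284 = 0.48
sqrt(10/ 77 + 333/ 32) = sqrt(3997994)/ 616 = 3.25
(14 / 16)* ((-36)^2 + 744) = 1785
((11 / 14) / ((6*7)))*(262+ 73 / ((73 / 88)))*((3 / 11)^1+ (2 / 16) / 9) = 5675 / 3024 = 1.88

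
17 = 17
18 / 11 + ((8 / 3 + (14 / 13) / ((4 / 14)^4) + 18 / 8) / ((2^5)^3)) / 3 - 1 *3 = -459491215 / 337379328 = -1.36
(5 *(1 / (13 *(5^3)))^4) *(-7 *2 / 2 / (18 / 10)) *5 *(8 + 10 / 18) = -539 / 4518439453125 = -0.00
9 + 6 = 15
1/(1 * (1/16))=16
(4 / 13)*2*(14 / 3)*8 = 896 / 39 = 22.97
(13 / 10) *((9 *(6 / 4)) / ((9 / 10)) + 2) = 221 / 10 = 22.10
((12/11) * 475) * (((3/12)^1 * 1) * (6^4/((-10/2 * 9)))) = -41040/11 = -3730.91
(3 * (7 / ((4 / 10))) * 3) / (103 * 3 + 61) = 0.43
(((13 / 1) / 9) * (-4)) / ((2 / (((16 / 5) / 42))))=-208 / 945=-0.22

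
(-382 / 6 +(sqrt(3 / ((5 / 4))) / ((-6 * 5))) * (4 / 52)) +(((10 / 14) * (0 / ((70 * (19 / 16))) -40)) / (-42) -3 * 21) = -18520 / 147 -sqrt(15) / 975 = -125.99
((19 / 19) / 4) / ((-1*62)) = -1 / 248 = -0.00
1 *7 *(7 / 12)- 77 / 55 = 161 / 60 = 2.68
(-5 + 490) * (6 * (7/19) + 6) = 75660/19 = 3982.11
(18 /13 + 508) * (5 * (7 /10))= 23177 /13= 1782.85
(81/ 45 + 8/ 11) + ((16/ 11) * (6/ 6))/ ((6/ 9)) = 259/ 55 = 4.71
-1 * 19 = -19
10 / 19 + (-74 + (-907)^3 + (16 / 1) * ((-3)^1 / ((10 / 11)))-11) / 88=-8860444972 / 1045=-8478894.71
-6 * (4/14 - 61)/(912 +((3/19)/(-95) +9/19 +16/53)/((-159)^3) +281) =0.31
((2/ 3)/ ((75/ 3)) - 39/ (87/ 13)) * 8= -100936/ 2175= -46.41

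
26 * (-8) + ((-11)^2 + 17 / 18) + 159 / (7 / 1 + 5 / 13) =-18583 / 288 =-64.52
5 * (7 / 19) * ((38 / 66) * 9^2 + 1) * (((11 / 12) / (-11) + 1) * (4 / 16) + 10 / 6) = 417235 / 2508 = 166.36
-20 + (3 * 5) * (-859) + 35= -12870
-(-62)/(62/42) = 42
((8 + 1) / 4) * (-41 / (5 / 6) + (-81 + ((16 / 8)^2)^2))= -5139 / 20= -256.95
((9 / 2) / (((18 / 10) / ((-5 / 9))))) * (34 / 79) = -425 / 711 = -0.60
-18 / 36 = -1 / 2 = -0.50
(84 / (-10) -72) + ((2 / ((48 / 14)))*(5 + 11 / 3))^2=-88843 / 1620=-54.84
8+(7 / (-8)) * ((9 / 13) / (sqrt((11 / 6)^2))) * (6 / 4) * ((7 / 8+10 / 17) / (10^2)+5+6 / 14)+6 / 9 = 21430577 / 3590400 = 5.97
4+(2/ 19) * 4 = 84/ 19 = 4.42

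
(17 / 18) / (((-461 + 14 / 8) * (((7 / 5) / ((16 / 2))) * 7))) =-1360 / 810117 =-0.00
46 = 46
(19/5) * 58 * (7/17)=90.75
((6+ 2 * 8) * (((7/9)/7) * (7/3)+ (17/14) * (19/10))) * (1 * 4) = 225.84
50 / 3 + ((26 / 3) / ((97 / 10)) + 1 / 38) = 194471 / 11058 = 17.59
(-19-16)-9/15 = -178/5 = -35.60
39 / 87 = 13 / 29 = 0.45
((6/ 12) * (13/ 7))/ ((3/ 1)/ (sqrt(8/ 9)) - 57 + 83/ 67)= -13016224/ 779085713 - 525213 * sqrt(2)/ 779085713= -0.02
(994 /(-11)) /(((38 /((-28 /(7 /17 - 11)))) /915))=-3607723 /627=-5753.94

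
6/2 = 3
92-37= 55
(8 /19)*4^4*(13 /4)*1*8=53248 /19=2802.53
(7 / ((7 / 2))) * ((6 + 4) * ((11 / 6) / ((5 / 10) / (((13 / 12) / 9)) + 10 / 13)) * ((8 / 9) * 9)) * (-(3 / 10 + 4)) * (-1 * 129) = 264407 / 8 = 33050.88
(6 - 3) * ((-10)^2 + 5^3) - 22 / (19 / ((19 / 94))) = 31714 / 47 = 674.77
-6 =-6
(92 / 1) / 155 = 92 / 155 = 0.59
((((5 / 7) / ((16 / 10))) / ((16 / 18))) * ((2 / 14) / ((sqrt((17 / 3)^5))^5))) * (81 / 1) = 9685512225 * sqrt(51) / 31060756711193018432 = 0.00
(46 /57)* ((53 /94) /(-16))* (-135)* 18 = 493695 /7144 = 69.11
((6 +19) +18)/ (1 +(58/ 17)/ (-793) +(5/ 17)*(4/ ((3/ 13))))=102297/ 14497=7.06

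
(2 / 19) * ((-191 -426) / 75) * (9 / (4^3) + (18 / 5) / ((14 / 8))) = -1012497 / 532000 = -1.90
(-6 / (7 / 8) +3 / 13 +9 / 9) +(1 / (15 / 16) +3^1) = -2129 / 1365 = -1.56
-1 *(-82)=82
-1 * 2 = -2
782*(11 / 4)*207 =890307 / 2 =445153.50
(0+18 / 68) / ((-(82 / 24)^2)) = -648 / 28577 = -0.02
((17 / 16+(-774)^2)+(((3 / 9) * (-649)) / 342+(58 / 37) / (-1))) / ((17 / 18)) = 181936639405 / 286824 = 634314.56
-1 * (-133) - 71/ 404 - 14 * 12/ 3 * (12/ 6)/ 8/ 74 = 1982629/ 14948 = 132.64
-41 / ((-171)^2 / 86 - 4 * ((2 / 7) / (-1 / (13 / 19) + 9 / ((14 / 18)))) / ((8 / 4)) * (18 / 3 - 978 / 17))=-6893330 / 57655839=-0.12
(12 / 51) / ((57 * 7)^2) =4 / 2706417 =0.00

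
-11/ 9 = -1.22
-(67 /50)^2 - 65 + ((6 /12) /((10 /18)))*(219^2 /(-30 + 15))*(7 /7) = -7361139 /2500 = -2944.46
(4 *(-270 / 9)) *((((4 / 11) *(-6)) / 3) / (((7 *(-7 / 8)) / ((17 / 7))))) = -130560 / 3773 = -34.60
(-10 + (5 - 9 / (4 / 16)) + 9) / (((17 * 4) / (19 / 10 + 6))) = -316 / 85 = -3.72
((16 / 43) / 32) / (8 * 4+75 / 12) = 2 / 6579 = 0.00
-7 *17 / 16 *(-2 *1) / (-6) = -119 / 48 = -2.48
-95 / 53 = -1.79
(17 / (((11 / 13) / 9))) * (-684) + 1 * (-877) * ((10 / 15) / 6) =-12253931 / 99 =-123777.08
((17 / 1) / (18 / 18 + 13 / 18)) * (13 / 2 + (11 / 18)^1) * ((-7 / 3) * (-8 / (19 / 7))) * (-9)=-4344.61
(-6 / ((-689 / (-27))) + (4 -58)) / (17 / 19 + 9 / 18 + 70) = -1419984 / 1869257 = -0.76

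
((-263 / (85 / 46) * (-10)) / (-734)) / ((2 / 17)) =-6049 / 367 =-16.48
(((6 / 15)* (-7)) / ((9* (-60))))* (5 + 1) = 7 / 225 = 0.03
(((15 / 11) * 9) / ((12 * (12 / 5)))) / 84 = 25 / 4928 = 0.01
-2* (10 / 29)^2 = -200 / 841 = -0.24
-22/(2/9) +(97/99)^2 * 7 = -904436/9801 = -92.28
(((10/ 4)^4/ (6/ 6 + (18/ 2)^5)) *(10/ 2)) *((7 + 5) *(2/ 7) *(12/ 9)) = 125/ 8267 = 0.02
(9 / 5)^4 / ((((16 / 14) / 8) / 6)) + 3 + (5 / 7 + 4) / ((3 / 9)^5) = 1589.47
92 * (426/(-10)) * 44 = -862224/5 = -172444.80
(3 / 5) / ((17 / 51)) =9 / 5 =1.80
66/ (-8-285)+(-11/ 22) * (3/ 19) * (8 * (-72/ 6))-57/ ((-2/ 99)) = 31496457/ 11134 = 2828.85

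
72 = 72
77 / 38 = 2.03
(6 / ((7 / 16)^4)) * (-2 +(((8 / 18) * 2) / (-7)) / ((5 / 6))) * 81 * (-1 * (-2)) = -4798808064 / 84035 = -57104.87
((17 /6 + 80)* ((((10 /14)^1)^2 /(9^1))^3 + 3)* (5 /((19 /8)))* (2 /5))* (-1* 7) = -146154345184 /99768753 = -1464.93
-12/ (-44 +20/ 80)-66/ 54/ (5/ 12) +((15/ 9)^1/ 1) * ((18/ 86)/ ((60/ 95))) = -190237/ 90300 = -2.11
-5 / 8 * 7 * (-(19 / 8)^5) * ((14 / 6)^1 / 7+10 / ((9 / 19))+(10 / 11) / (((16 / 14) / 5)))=872441102155 / 103809024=8404.29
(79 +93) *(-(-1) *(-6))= -1032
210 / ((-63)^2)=10 / 189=0.05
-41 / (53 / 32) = -1312 / 53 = -24.75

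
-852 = -852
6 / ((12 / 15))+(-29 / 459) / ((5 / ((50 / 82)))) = 281995 / 37638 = 7.49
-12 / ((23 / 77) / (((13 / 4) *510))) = -1531530 / 23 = -66588.26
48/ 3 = 16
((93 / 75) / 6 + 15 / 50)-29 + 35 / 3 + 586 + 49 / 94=4016347 / 7050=569.69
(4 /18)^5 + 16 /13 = 945200 /767637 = 1.23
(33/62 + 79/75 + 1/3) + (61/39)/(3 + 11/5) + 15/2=2546079/261950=9.72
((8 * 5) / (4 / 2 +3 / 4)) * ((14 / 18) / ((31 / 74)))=82880 / 3069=27.01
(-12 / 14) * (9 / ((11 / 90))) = -4860 / 77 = -63.12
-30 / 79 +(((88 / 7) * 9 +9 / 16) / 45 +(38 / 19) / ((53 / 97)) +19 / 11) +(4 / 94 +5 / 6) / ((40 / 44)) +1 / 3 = 10705719989 / 1212220240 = 8.83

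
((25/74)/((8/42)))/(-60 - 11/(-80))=-5250/177193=-0.03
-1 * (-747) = 747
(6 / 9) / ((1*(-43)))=-2 / 129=-0.02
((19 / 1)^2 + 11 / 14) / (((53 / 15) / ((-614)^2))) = 14321135550 / 371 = 38601443.53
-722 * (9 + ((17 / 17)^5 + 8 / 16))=-7581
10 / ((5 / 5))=10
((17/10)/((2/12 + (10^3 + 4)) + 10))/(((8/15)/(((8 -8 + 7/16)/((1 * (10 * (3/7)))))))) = 2499/7788800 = 0.00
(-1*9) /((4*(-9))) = 1 /4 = 0.25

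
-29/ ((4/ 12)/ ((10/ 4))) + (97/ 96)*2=-10343/ 48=-215.48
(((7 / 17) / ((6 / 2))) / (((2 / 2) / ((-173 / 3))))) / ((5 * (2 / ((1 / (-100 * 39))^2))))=-1211 / 23271300000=-0.00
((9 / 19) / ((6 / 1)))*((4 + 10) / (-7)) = -3 / 19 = -0.16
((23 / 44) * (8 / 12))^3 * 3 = 12167 / 95832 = 0.13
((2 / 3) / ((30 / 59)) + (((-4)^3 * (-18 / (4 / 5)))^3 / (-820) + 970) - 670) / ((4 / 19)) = -127640253539 / 7380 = -17295427.31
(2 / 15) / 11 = 2 / 165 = 0.01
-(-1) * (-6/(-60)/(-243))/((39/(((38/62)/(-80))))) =19/235029600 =0.00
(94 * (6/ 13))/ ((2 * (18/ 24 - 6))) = -376/ 91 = -4.13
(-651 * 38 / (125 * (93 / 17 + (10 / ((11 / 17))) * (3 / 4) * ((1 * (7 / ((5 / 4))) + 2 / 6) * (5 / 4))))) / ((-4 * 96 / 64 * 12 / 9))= 4626006 / 17098625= 0.27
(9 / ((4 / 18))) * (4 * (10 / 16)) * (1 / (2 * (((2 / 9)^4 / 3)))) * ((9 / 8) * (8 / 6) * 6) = 71744535 / 128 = 560504.18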